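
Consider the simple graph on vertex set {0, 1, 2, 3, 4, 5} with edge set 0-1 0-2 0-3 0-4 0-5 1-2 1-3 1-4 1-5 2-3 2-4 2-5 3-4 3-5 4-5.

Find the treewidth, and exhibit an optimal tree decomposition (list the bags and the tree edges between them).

Treewidth 5.
Bags: B1 = {0, 1, 2, 3, 4, 5}
Tree: (single bag)

A single bag containing all 6 vertices is trivially a valid decomposition of width 5. Conversely, {0, 1, 2, 3, 4, 5} is a clique of size 6, and the vertices of any clique must share a bag in every tree decomposition; so some bag has ≥ 6 vertices and tw(G) ≥ 5. The upper and lower bounds meet at 5, so that is the treewidth.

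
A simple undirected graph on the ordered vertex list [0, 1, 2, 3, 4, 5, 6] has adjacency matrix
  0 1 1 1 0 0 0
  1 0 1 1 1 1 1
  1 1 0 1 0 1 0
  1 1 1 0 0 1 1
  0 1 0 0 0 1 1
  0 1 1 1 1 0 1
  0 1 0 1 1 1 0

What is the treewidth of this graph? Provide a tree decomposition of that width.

Treewidth 3.
One optimal decomposition is:
Bags: B1 = {0, 1, 2, 3}  B2 = {1, 2, 3, 5}  B3 = {1, 3, 5, 6}  B4 = {1, 4, 5, 6}
Tree: B1–B2, B2–B3, B3–B4

Every bag has size at most 4, so the width is 4 − 1 = 3 and tw(G) ≤ 3. For the lower bound, the 4 vertices {0, 1, 2, 3} are pairwise adjacent, and any tree decomposition puts a clique entirely inside one bag — forcing width ≥ 3. The upper and lower bounds meet at 3, so that is the treewidth.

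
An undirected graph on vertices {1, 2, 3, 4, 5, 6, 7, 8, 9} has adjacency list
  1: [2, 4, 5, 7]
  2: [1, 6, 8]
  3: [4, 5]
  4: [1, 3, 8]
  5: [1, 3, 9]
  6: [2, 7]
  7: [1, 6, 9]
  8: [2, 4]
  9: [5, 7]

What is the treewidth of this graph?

3

A width-3 tree decomposition is:
Bags: B1 = {5, 6, 7, 9}  B2 = {1, 5, 6, 7}  B3 = {1, 2, 5, 6}  B4 = {1, 2, 3, 5}  B5 = {1, 2, 3, 4}  B6 = {2, 3, 4, 8}
Tree: B1–B2, B2–B3, B3–B4, B4–B5, B5–B6
The largest bag has 4 vertices, giving width 3; this decomposition certifies tw(G) ≤ 3. For the lower bound: the 4 vertex sets {6,7,9}, {5}, {1}, {2,3,4,8} are disjoint, each induces a connected subgraph, and every pair is joined by at least one edge of G. Contracting each set to a single vertex therefore yields K_{4} as a minor, and since treewidth is minor-monotone, tw(G) ≥ tw(K_{4}) = 3. Hence tw(G) = 3 exactly.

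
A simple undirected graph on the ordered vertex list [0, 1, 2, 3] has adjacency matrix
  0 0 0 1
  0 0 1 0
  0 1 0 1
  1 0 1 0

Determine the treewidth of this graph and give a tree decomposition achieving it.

The largest bag has 2 vertices, giving width 1; this decomposition certifies tw(G) ≤ 1. Any graph with an edge has treewidth ≥ 1, and G has the edge 0–3. Hence tw(G) = 1 exactly.

Treewidth 1.
One such decomposition:
Bags: B1 = {0, 3}  B2 = {2, 3}  B3 = {1, 2}
Tree: B1–B2, B2–B3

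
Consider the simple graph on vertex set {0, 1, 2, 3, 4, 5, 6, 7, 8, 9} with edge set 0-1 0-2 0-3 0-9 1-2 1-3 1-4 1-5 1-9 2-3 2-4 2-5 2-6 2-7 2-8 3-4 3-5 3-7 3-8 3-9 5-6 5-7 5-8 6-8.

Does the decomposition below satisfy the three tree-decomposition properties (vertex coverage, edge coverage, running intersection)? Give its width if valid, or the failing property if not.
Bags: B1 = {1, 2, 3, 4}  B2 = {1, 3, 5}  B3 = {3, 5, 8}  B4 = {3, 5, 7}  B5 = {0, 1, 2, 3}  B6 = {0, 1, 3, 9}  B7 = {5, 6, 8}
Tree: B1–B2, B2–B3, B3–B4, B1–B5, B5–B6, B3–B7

No — edge (2,5) lies in no bag.

A tree decomposition must satisfy three properties: every vertex lies in some bag; for every edge, both endpoints lie together in some bag; and for every vertex, the bags containing it form a connected subtree. Here edge (2,5) lies in no bag, so the decomposition is invalid.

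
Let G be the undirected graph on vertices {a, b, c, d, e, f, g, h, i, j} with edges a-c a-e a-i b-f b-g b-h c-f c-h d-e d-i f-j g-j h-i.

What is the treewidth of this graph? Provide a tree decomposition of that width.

Every bag has size at most 3, so the width is 3 − 1 = 2 and tw(G) ≤ 2. Since g–j–f–b–g is a cycle in G, G is not acyclic. Forests are exactly the graphs of treewidth ≤ 1, so tw(G) ≥ 2. Combining the bounds, tw(G) = 2.

Treewidth 2.
Bags: B1 = {b, g, j}  B2 = {b, f, j}  B3 = {b, f, h}  B4 = {c, f, h}  B5 = {c, h, i}  B6 = {a, c, i}  B7 = {a, d, i}  B8 = {a, d, e}
Tree: B1–B2, B2–B3, B3–B4, B4–B5, B5–B6, B6–B7, B7–B8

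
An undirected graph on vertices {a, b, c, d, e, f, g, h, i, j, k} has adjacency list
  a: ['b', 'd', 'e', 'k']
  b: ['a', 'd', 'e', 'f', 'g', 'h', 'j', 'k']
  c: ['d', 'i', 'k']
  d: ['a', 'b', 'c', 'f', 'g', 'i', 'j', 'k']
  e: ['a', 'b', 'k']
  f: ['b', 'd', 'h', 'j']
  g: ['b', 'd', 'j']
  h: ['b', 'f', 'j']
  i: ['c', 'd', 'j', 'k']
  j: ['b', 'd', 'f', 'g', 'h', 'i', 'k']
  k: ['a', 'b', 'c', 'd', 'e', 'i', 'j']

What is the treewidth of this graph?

A width-3 tree decomposition is:
Bags: B1 = {d, i, j, k}  B2 = {b, d, j, k}  B3 = {c, d, i, k}  B4 = {b, d, g, j}  B5 = {b, d, f, j}  B6 = {a, b, d, k}  B7 = {b, f, h, j}  B8 = {a, b, e, k}
Tree: B1–B2, B1–B3, B2–B4, B2–B5, B2–B6, B5–B7, B6–B8
The largest bag has 4 vertices, giving width 3; this decomposition certifies tw(G) ≤ 3. Conversely, {b, d, g, j} is a clique of size 4, and the vertices of any clique must share a bag in every tree decomposition; so some bag has ≥ 4 vertices and tw(G) ≥ 3. Combining the bounds, tw(G) = 3.

3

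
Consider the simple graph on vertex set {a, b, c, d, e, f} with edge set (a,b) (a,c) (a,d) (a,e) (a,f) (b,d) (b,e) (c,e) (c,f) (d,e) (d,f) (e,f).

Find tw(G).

3

A width-3 tree decomposition is:
Bags: B1 = {a, c, e, f}  B2 = {a, d, e, f}  B3 = {a, b, d, e}
Tree: B1–B2, B2–B3
The largest bag has 4 vertices, giving width 3; this decomposition certifies tw(G) ≤ 3. On the other hand G contains the 4-clique {a, d, e, f}. A clique must lie in a single bag of any decomposition, so no decomposition can have width below 3. The upper and lower bounds meet at 3, so that is the treewidth.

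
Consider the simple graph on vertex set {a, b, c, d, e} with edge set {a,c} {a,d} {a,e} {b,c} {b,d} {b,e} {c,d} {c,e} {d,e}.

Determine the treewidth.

3

A width-3 tree decomposition is:
Bags: B1 = {a, c, d, e}  B2 = {b, c, d, e}
Tree: B1–B2
Each bag holds 4 vertices, so the decomposition has width 3, which upper-bounds the treewidth. Conversely, {a, c, d, e} is a clique of size 4, and the vertices of any clique must share a bag in every tree decomposition; so some bag has ≥ 4 vertices and tw(G) ≥ 3. Combining the bounds, tw(G) = 3.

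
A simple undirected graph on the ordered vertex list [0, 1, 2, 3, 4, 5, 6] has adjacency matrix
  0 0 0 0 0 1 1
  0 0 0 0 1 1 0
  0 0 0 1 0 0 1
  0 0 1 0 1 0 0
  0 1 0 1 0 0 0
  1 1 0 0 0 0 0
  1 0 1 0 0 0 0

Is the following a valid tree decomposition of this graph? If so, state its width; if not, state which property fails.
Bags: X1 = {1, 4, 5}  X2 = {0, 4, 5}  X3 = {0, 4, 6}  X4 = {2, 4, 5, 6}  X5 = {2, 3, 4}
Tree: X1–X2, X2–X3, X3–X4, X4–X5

No — bags containing vertex 5 are not connected in the tree.

A tree decomposition must satisfy three properties: every vertex lies in some bag; for every edge, both endpoints lie together in some bag; and for every vertex, the bags containing it form a connected subtree. Here bags containing vertex 5 are not connected in the tree, so the decomposition is invalid.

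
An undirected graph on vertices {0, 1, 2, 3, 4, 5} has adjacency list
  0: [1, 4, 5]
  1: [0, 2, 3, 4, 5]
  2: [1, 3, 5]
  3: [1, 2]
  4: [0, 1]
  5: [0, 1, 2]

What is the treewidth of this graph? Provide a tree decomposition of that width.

Treewidth 2.
One such decomposition:
Bags: B1 = {0, 1, 5}  B2 = {1, 2, 5}  B3 = {1, 2, 3}  B4 = {0, 1, 4}
Tree: B1–B2, B2–B3, B1–B4

Each bag holds 3 vertices, so the decomposition has width 2, which upper-bounds the treewidth. On the other hand G contains the 3-clique {0, 1, 4}. A clique must lie in a single bag of any decomposition, so no decomposition can have width below 2. Combining the bounds, tw(G) = 2.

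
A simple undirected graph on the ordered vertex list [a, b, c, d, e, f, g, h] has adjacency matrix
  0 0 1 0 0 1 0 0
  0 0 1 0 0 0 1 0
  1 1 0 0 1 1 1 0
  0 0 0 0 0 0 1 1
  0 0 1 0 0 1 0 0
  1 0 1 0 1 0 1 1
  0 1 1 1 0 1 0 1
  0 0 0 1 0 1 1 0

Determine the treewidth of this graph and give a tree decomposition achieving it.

Each bag holds 3 vertices, so the decomposition has width 2, which upper-bounds the treewidth. On the other hand G contains the 3-clique {d, g, h}. A clique must lie in a single bag of any decomposition, so no decomposition can have width below 2. The upper and lower bounds meet at 2, so that is the treewidth.

Treewidth 2.
Bags: B1 = {b, c, g}  B2 = {c, f, g}  B3 = {c, e, f}  B4 = {f, g, h}  B5 = {a, c, f}  B6 = {d, g, h}
Tree: B1–B2, B2–B3, B2–B4, B2–B5, B4–B6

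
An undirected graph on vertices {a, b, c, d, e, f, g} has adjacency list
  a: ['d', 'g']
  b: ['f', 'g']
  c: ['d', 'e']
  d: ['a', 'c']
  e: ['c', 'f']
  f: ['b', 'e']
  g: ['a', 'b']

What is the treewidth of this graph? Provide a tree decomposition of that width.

Each bag holds 3 vertices, so the decomposition has width 2, which upper-bounds the treewidth. The edges e–c–d–a–g–b–f–e form a cycle, so G is not a tree and its treewidth is at least 2. The upper and lower bounds meet at 2, so that is the treewidth.

Treewidth 2.
One optimal decomposition is:
Bags: B1 = {c, d, e}  B2 = {a, d, e}  B3 = {a, e, g}  B4 = {b, e, g}  B5 = {b, e, f}
Tree: B1–B2, B2–B3, B3–B4, B4–B5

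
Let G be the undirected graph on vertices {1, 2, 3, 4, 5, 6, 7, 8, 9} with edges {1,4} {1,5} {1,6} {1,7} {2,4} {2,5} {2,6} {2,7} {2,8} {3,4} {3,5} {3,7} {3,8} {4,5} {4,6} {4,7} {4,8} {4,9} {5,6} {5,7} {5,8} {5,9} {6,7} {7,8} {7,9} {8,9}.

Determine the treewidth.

4

A width-4 tree decomposition is:
Bags: B1 = {2, 4, 5, 6, 7}  B2 = {2, 4, 5, 7, 8}  B3 = {1, 4, 5, 6, 7}  B4 = {4, 5, 7, 8, 9}  B5 = {3, 4, 5, 7, 8}
Tree: B1–B2, B1–B3, B2–B4, B2–B5
Each bag holds 5 vertices, so the decomposition has width 4, which upper-bounds the treewidth. On the other hand G contains the 5-clique {4, 5, 7, 8, 9}. A clique must lie in a single bag of any decomposition, so no decomposition can have width below 4. Combining the bounds, tw(G) = 4.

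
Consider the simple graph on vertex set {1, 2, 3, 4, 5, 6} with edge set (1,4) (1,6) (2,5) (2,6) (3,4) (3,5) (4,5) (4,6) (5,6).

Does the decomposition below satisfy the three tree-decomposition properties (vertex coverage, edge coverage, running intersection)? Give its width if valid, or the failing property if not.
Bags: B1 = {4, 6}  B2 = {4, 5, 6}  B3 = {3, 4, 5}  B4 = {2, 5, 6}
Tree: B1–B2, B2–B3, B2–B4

No — vertex 1 appears in no bag.

A tree decomposition must satisfy three properties: every vertex lies in some bag; for every edge, both endpoints lie together in some bag; and for every vertex, the bags containing it form a connected subtree. Here vertex 1 appears in no bag, so the decomposition is invalid.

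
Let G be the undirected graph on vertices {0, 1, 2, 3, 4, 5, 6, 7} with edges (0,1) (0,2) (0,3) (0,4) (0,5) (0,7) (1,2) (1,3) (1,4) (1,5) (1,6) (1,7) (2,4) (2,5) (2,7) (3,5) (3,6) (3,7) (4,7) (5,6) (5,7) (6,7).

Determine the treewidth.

4

A width-4 tree decomposition is:
Bags: B1 = {1, 3, 5, 6, 7}  B2 = {0, 1, 3, 5, 7}  B3 = {0, 1, 2, 5, 7}  B4 = {0, 1, 2, 4, 7}
Tree: B1–B2, B2–B3, B3–B4
Every bag has size at most 5, so the width is 5 − 1 = 4 and tw(G) ≤ 4. Conversely, {0, 1, 2, 4, 7} is a clique of size 5, and the vertices of any clique must share a bag in every tree decomposition; so some bag has ≥ 5 vertices and tw(G) ≥ 4. Therefore the treewidth is 4.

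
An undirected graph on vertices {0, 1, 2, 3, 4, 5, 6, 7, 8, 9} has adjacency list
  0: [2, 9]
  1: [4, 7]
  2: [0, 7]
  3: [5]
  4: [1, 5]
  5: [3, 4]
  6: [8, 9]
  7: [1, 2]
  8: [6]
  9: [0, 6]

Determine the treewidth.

A width-1 tree decomposition is:
Bags: B1 = {3, 5}  B2 = {4, 5}  B3 = {1, 4}  B4 = {1, 7}  B5 = {2, 7}  B6 = {0, 2}  B7 = {0, 9}  B8 = {6, 9}  B9 = {6, 8}
Tree: B1–B2, B2–B3, B3–B4, B4–B5, B5–B6, B6–B7, B7–B8, B8–B9
Every bag has size at most 2, so the width is 2 − 1 = 1 and tw(G) ≤ 1. G has an edge, so its treewidth is at least 1. Therefore the treewidth is 1.

1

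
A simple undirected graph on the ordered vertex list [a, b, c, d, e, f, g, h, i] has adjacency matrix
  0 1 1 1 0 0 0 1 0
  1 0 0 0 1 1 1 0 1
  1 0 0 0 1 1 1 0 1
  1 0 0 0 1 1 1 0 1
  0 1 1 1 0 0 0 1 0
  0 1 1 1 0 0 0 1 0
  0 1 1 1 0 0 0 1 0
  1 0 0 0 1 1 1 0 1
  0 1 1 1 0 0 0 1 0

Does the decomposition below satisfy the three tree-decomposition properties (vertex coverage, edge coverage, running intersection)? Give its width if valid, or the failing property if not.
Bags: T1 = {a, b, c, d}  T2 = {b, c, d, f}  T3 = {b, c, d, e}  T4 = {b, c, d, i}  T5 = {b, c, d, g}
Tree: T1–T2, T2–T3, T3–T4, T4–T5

No — vertex h appears in no bag.

A tree decomposition must satisfy three properties: every vertex lies in some bag; for every edge, both endpoints lie together in some bag; and for every vertex, the bags containing it form a connected subtree. Here vertex h appears in no bag, so the decomposition is invalid.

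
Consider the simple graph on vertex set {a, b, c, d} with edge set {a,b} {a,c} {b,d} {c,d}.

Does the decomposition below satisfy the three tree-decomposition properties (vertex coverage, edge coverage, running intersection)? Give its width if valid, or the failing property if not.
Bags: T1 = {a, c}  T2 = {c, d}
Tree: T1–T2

No — vertex b appears in no bag.

A tree decomposition must satisfy three properties: every vertex lies in some bag; for every edge, both endpoints lie together in some bag; and for every vertex, the bags containing it form a connected subtree. Here vertex b appears in no bag, so the decomposition is invalid.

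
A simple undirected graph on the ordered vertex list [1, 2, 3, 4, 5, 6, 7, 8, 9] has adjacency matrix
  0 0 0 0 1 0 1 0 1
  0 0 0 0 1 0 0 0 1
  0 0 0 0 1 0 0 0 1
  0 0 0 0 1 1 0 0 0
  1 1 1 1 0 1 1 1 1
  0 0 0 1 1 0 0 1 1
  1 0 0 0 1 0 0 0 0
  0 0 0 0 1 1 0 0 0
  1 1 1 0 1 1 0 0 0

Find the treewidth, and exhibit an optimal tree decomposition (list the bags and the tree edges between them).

Treewidth 2.
Bags: B1 = {3, 5, 9}  B2 = {5, 6, 9}  B3 = {5, 6, 8}  B4 = {1, 5, 9}  B5 = {4, 5, 6}  B6 = {2, 5, 9}  B7 = {1, 5, 7}
Tree: B1–B2, B2–B3, B2–B4, B2–B5, B1–B6, B4–B7

Every bag has size at most 3, so the width is 3 − 1 = 2 and tw(G) ≤ 2. On the other hand G contains the 3-clique {5, 6, 8}. A clique must lie in a single bag of any decomposition, so no decomposition can have width below 2. Therefore the treewidth is 2.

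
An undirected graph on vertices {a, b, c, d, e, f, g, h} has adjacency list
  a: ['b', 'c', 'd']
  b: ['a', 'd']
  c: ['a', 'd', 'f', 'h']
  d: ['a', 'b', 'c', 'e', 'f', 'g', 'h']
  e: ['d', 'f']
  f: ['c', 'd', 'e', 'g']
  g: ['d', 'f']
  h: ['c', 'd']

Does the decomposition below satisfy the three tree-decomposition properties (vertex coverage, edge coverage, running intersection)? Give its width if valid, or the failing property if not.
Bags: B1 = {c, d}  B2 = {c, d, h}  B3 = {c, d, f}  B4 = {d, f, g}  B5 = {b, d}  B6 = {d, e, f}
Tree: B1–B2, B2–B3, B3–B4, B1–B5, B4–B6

No — vertex a appears in no bag.

A tree decomposition must satisfy three properties: every vertex lies in some bag; for every edge, both endpoints lie together in some bag; and for every vertex, the bags containing it form a connected subtree. Here vertex a appears in no bag, so the decomposition is invalid.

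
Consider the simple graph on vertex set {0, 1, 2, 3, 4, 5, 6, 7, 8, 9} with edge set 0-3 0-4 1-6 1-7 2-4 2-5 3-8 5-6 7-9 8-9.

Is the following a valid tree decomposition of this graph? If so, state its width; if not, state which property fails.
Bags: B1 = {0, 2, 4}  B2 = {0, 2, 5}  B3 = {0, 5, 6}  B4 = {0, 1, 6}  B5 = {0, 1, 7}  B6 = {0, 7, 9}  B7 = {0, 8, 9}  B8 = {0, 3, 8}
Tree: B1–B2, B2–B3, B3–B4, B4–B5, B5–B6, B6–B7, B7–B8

Yes; width 2.

Vertex coverage: the bags together contain {0, 1, 2, 3, 4, 5, 6, 7, 8, 9}, the full vertex set. Edge coverage: each edge of G has both endpoints in at least one bag. Running intersection: for every vertex, the bags containing it form a connected subtree. All three properties hold, so this is a valid tree decomposition of width max|bag| − 1 = 2, and hence tw(G) ≤ 2.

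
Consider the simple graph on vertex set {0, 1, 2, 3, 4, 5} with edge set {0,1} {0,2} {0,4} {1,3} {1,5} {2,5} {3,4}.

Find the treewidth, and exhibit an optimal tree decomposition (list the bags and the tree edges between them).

Treewidth 2.
One such decomposition:
Bags: B1 = {1, 3, 4}  B2 = {0, 1, 4}  B3 = {0, 1, 5}  B4 = {0, 2, 5}
Tree: B1–B2, B2–B3, B3–B4

Every bag has size at most 3, so the width is 3 − 1 = 2 and tw(G) ≤ 2. Since 3–4–0–1–3 is a cycle in G, G is not acyclic. Forests are exactly the graphs of treewidth ≤ 1, so tw(G) ≥ 2. The upper and lower bounds meet at 2, so that is the treewidth.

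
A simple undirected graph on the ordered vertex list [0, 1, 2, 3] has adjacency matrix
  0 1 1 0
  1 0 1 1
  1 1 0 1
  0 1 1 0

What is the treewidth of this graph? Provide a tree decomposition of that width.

The largest bag has 3 vertices, giving width 2; this decomposition certifies tw(G) ≤ 2. Conversely, {0, 1, 2} is a clique of size 3, and the vertices of any clique must share a bag in every tree decomposition; so some bag has ≥ 3 vertices and tw(G) ≥ 2. Combining the bounds, tw(G) = 2.

Treewidth 2.
One optimal decomposition is:
Bags: B1 = {1, 2, 3}  B2 = {0, 1, 2}
Tree: B1–B2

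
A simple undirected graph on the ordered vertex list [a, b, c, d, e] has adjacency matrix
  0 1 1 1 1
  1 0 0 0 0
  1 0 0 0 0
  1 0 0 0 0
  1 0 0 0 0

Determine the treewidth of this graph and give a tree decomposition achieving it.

Treewidth 1.
Bags: B1 = {a, d}  B2 = {a, e}  B3 = {a, c}  B4 = {a, b}
Tree: B1–B2, B2–B3, B1–B4

Each bag holds 2 vertices, so the decomposition has width 1, which upper-bounds the treewidth. Since G has at least one edge (e.g. d–a), it is not an edgeless graph, so tw(G) ≥ 1. The upper and lower bounds meet at 1, so that is the treewidth.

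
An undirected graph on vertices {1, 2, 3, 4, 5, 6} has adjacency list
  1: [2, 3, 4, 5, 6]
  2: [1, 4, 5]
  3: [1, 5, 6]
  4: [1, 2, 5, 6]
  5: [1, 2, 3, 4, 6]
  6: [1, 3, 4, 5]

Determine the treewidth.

3

A width-3 tree decomposition is:
Bags: B1 = {1, 4, 5, 6}  B2 = {1, 3, 5, 6}  B3 = {1, 2, 4, 5}
Tree: B1–B2, B1–B3
The largest bag has 4 vertices, giving width 3; this decomposition certifies tw(G) ≤ 3. On the other hand G contains the 4-clique {1, 3, 5, 6}. A clique must lie in a single bag of any decomposition, so no decomposition can have width below 3. Hence tw(G) = 3 exactly.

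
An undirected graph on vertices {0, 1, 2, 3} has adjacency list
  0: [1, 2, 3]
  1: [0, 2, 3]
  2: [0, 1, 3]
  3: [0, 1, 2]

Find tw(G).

3

A width-3 tree decomposition is:
Bags: B1 = {0, 1, 2, 3}
Tree: (single bag)
A single bag containing all 4 vertices is trivially a valid decomposition of width 3. Conversely, {0, 1, 2, 3} is a clique of size 4, and the vertices of any clique must share a bag in every tree decomposition; so some bag has ≥ 4 vertices and tw(G) ≥ 3. Therefore the treewidth is 3.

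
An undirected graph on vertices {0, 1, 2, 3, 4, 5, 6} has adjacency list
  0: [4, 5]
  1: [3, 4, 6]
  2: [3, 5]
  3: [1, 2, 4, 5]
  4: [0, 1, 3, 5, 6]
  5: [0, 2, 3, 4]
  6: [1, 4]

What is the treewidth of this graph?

A width-2 tree decomposition is:
Bags: B1 = {1, 3, 4}  B2 = {3, 4, 5}  B3 = {2, 3, 5}  B4 = {0, 4, 5}  B5 = {1, 4, 6}
Tree: B1–B2, B2–B3, B2–B4, B1–B5
Each bag holds 3 vertices, so the decomposition has width 2, which upper-bounds the treewidth. For the lower bound, the 3 vertices {2, 3, 5} are pairwise adjacent, and any tree decomposition puts a clique entirely inside one bag — forcing width ≥ 2. The upper and lower bounds meet at 2, so that is the treewidth.

2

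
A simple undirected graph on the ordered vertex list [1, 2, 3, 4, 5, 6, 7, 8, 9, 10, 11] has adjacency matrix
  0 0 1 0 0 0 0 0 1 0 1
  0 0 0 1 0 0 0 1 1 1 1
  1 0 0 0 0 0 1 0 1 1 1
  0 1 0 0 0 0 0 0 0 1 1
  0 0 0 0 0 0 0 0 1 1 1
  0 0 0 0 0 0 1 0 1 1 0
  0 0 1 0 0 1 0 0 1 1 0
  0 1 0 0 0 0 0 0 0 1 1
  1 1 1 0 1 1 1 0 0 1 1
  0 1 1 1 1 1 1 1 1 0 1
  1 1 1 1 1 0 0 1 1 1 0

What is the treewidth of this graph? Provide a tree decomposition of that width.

Treewidth 3.
One optimal decomposition is:
Bags: B1 = {2, 4, 10, 11}  B2 = {2, 9, 10, 11}  B3 = {3, 9, 10, 11}  B4 = {1, 3, 9, 11}  B5 = {2, 8, 10, 11}  B6 = {3, 7, 9, 10}  B7 = {5, 9, 10, 11}  B8 = {6, 7, 9, 10}
Tree: B1–B2, B2–B3, B3–B4, B1–B5, B3–B6, B2–B7, B6–B8

Every bag has size at most 4, so the width is 4 − 1 = 3 and tw(G) ≤ 3. On the other hand G contains the 4-clique {1, 3, 9, 11}. A clique must lie in a single bag of any decomposition, so no decomposition can have width below 3. Hence tw(G) = 3 exactly.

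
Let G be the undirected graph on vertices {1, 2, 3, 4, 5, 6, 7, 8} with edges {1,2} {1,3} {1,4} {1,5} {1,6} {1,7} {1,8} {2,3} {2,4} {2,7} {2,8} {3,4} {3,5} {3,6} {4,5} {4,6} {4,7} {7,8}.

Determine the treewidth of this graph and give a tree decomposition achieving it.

Treewidth 3.
One such decomposition:
Bags: B1 = {1, 2, 4, 7}  B2 = {1, 2, 3, 4}  B3 = {1, 3, 4, 5}  B4 = {1, 2, 7, 8}  B5 = {1, 3, 4, 6}
Tree: B1–B2, B2–B3, B1–B4, B2–B5

Each bag holds 4 vertices, so the decomposition has width 3, which upper-bounds the treewidth. On the other hand G contains the 4-clique {1, 2, 7, 8}. A clique must lie in a single bag of any decomposition, so no decomposition can have width below 3. Therefore the treewidth is 3.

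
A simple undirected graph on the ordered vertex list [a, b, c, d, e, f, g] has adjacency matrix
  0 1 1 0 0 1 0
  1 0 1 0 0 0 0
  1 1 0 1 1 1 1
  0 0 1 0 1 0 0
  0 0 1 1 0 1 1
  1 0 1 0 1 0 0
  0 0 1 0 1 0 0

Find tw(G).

A width-2 tree decomposition is:
Bags: B1 = {c, e, g}  B2 = {c, e, f}  B3 = {c, d, e}  B4 = {a, c, f}  B5 = {a, b, c}
Tree: B1–B2, B2–B3, B2–B4, B4–B5
The largest bag has 3 vertices, giving width 2; this decomposition certifies tw(G) ≤ 2. Conversely, {c, e, g} is a clique of size 3, and the vertices of any clique must share a bag in every tree decomposition; so some bag has ≥ 3 vertices and tw(G) ≥ 2. Combining the bounds, tw(G) = 2.

2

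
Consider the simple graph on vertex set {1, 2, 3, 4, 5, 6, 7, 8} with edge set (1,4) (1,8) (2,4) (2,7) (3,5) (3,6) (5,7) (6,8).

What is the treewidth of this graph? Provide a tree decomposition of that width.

Treewidth 2.
Bags: B1 = {2, 5, 7}  B2 = {2, 4, 5}  B3 = {1, 4, 5}  B4 = {1, 5, 8}  B5 = {5, 6, 8}  B6 = {3, 5, 6}
Tree: B1–B2, B2–B3, B3–B4, B4–B5, B5–B6

The largest bag has 3 vertices, giving width 2; this decomposition certifies tw(G) ≤ 2. The edges 5–7–2–4–1–8–6–3–5 form a cycle, so G is not a tree and its treewidth is at least 2. Hence tw(G) = 2 exactly.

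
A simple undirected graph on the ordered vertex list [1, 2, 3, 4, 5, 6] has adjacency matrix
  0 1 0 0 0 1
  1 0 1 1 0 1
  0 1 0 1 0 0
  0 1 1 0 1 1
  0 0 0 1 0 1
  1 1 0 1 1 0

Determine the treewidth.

2

A width-2 tree decomposition is:
Bags: B1 = {1, 2, 6}  B2 = {2, 4, 6}  B3 = {2, 3, 4}  B4 = {4, 5, 6}
Tree: B1–B2, B2–B3, B2–B4
The largest bag has 3 vertices, giving width 2; this decomposition certifies tw(G) ≤ 2. On the other hand G contains the 3-clique {1, 2, 6}. A clique must lie in a single bag of any decomposition, so no decomposition can have width below 2. Combining the bounds, tw(G) = 2.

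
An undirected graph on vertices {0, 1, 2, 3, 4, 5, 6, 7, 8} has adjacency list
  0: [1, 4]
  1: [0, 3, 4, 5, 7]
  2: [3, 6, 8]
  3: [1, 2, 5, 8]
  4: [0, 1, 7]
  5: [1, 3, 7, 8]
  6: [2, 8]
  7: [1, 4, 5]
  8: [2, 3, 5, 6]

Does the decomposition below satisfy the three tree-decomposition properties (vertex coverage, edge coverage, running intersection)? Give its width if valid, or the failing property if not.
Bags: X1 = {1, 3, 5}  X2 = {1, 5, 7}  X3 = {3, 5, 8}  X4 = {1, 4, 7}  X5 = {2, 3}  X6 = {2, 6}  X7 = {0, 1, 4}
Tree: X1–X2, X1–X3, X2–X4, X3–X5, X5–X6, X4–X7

No — edge (8,2) lies in no bag.

A tree decomposition must satisfy three properties: every vertex lies in some bag; for every edge, both endpoints lie together in some bag; and for every vertex, the bags containing it form a connected subtree. Here edge (8,2) lies in no bag, so the decomposition is invalid.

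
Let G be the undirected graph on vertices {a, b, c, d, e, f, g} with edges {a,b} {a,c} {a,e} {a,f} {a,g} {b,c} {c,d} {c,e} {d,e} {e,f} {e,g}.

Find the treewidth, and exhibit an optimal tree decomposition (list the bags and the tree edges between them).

Treewidth 2.
One optimal decomposition is:
Bags: B1 = {a, e, g}  B2 = {a, c, e}  B3 = {c, d, e}  B4 = {a, e, f}  B5 = {a, b, c}
Tree: B1–B2, B2–B3, B1–B4, B2–B5

The largest bag has 3 vertices, giving width 2; this decomposition certifies tw(G) ≤ 2. Conversely, {c, d, e} is a clique of size 3, and the vertices of any clique must share a bag in every tree decomposition; so some bag has ≥ 3 vertices and tw(G) ≥ 2. The upper and lower bounds meet at 2, so that is the treewidth.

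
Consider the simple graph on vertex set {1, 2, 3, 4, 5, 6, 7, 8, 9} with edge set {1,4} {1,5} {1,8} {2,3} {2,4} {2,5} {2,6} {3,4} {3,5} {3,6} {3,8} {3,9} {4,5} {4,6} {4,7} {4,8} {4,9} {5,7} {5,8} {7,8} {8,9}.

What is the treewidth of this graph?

3

A width-3 tree decomposition is:
Bags: B1 = {1, 4, 5, 8}  B2 = {3, 4, 5, 8}  B3 = {2, 3, 4, 5}  B4 = {3, 4, 8, 9}  B5 = {4, 5, 7, 8}  B6 = {2, 3, 4, 6}
Tree: B1–B2, B2–B3, B2–B4, B1–B5, B3–B6
Every bag has size at most 4, so the width is 4 − 1 = 3 and tw(G) ≤ 3. For the lower bound, the 4 vertices {1, 4, 5, 8} are pairwise adjacent, and any tree decomposition puts a clique entirely inside one bag — forcing width ≥ 3. Hence tw(G) = 3 exactly.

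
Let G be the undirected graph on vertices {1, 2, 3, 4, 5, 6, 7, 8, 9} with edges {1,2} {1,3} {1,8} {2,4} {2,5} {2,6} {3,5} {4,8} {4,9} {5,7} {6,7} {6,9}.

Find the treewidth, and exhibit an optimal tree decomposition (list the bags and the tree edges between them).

Each bag holds 4 vertices, so the decomposition has width 3, which upper-bounds the treewidth. For the lower bound: the 4 vertex sets {3,5,7}, {6}, {2}, {1,4,8,9} are disjoint, each induces a connected subgraph, and every pair is joined by at least one edge of G. Contracting each set to a single vertex therefore yields K_{4} as a minor, and since treewidth is minor-monotone, tw(G) ≥ tw(K_{4}) = 3. The upper and lower bounds meet at 3, so that is the treewidth.

Treewidth 3.
Bags: B1 = {3, 5, 6, 7}  B2 = {2, 3, 5, 6}  B3 = {1, 2, 3, 6}  B4 = {1, 2, 6, 9}  B5 = {1, 2, 4, 9}  B6 = {1, 4, 8, 9}
Tree: B1–B2, B2–B3, B3–B4, B4–B5, B5–B6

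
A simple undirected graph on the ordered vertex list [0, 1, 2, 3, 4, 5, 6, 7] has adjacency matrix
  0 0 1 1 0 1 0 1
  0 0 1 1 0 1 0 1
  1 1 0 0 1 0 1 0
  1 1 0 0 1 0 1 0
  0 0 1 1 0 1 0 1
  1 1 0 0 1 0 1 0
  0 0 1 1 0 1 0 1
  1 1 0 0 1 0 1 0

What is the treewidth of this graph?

A width-4 tree decomposition is:
Bags: B1 = {0, 1, 3, 4, 6}  B2 = {0, 1, 2, 4, 6}  B3 = {0, 1, 4, 6, 7}  B4 = {0, 1, 4, 5, 6}
Tree: B1–B2, B2–B3, B3–B4
Each bag holds 5 vertices, so the decomposition has width 4, which upper-bounds the treewidth. For the lower bound: the 5 vertex sets {3,6}, {1,2}, {4,7}, {0}, {5} are disjoint, each induces a connected subgraph, and every pair is joined by at least one edge of G. Contracting each set to a single vertex therefore yields K_{5} as a minor, and since treewidth is minor-monotone, tw(G) ≥ tw(K_{5}) = 4. Hence tw(G) = 4 exactly.

4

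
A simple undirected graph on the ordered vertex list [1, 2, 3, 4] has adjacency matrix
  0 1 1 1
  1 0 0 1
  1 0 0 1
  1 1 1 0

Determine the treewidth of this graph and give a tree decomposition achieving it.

Treewidth 2.
One optimal decomposition is:
Bags: B1 = {1, 2, 4}  B2 = {1, 3, 4}
Tree: B1–B2

Every bag has size at most 3, so the width is 3 − 1 = 2 and tw(G) ≤ 2. For the lower bound, the 3 vertices {1, 2, 4} are pairwise adjacent, and any tree decomposition puts a clique entirely inside one bag — forcing width ≥ 2. The upper and lower bounds meet at 2, so that is the treewidth.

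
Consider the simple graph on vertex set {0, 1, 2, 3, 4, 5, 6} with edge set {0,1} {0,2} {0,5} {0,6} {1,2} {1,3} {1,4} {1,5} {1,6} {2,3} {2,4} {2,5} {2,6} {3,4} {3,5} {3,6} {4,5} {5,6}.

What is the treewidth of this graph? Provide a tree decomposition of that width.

The largest bag has 5 vertices, giving width 4; this decomposition certifies tw(G) ≤ 4. Conversely, {0, 1, 2, 5, 6} is a clique of size 5, and the vertices of any clique must share a bag in every tree decomposition; so some bag has ≥ 5 vertices and tw(G) ≥ 4. The upper and lower bounds meet at 4, so that is the treewidth.

Treewidth 4.
Bags: B1 = {1, 2, 3, 5, 6}  B2 = {0, 1, 2, 5, 6}  B3 = {1, 2, 3, 4, 5}
Tree: B1–B2, B1–B3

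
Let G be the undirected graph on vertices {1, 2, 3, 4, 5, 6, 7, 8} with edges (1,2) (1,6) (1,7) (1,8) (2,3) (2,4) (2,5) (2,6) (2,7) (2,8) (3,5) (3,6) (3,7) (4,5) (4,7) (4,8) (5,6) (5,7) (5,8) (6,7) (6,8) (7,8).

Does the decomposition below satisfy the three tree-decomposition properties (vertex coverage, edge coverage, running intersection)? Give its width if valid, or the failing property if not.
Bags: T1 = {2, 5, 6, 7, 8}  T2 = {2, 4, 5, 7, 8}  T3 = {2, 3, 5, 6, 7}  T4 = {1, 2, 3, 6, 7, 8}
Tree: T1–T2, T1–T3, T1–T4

A tree decomposition must satisfy three properties: every vertex lies in some bag; for every edge, both endpoints lie together in some bag; and for every vertex, the bags containing it form a connected subtree. Here bags containing vertex 3 are not connected in the tree, so the decomposition is invalid.

No — bags containing vertex 3 are not connected in the tree.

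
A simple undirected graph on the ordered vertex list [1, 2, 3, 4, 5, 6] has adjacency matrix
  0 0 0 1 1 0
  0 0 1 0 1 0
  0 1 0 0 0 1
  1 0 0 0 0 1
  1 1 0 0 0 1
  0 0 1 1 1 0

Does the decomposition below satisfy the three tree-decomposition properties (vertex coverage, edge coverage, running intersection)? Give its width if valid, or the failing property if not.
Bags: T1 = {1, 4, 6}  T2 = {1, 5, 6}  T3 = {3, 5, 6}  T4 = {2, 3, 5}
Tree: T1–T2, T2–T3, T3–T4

Yes; width 2.

Every vertex of G appears in some bag (union = {1, 2, 3, 4, 5, 6}); every edge is covered by a bag; and for each vertex v the set of bags containing v is connected in the bag tree. The decomposition is therefore valid. The largest bag has 3 vertices, so the width is 2.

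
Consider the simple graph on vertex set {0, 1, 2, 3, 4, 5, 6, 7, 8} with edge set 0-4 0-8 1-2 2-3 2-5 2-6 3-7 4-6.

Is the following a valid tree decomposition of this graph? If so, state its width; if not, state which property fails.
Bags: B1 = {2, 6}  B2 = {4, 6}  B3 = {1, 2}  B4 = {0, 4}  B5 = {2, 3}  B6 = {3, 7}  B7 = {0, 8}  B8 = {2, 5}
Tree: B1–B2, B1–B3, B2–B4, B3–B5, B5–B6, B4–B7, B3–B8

Vertex coverage: the bags together contain {0, 1, 2, 3, 4, 5, 6, 7, 8}, the full vertex set. Edge coverage: each edge of G has both endpoints in at least one bag. Running intersection: for every vertex, the bags containing it form a connected subtree. All three properties hold, so this is a valid tree decomposition of width max|bag| − 1 = 1, and hence tw(G) ≤ 1.

Yes; width 1.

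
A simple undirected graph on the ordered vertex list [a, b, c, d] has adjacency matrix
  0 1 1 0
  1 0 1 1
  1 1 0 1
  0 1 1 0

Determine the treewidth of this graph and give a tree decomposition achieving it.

Treewidth 2.
One such decomposition:
Bags: B1 = {a, b, c}  B2 = {b, c, d}
Tree: B1–B2

Every bag has size at most 3, so the width is 3 − 1 = 2 and tw(G) ≤ 2. For the lower bound, the 3 vertices {b, c, d} are pairwise adjacent, and any tree decomposition puts a clique entirely inside one bag — forcing width ≥ 2. The upper and lower bounds meet at 2, so that is the treewidth.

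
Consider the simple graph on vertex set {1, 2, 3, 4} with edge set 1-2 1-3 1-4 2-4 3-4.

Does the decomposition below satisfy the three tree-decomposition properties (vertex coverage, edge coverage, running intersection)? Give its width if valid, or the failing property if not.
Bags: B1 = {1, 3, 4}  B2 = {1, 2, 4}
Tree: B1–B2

Every vertex of G appears in some bag (union = {1, 2, 3, 4}); every edge is covered by a bag; and for each vertex v the set of bags containing v is connected in the bag tree. The decomposition is therefore valid. The largest bag has 3 vertices, so the width is 2.

Yes; width 2.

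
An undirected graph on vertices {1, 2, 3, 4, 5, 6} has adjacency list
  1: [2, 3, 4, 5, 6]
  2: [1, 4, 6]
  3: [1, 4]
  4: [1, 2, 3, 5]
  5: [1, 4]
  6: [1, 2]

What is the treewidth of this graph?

A width-2 tree decomposition is:
Bags: B1 = {1, 3, 4}  B2 = {1, 2, 4}  B3 = {1, 2, 6}  B4 = {1, 4, 5}
Tree: B1–B2, B2–B3, B1–B4
Every bag has size at most 3, so the width is 3 − 1 = 2 and tw(G) ≤ 2. On the other hand G contains the 3-clique {1, 2, 4}. A clique must lie in a single bag of any decomposition, so no decomposition can have width below 2. The upper and lower bounds meet at 2, so that is the treewidth.

2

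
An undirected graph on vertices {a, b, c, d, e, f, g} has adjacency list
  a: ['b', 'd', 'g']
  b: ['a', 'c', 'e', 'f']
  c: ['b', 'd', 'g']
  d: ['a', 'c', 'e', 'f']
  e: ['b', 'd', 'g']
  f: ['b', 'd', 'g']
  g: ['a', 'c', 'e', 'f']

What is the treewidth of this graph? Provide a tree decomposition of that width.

Each bag holds 4 vertices, so the decomposition has width 3, which upper-bounds the treewidth. For the lower bound: the 4 vertex sets {a,d}, {c,g}, {b}, {f} are disjoint, each induces a connected subgraph, and every pair is joined by at least one edge of G. Contracting each set to a single vertex therefore yields K_{4} as a minor, and since treewidth is minor-monotone, tw(G) ≥ tw(K_{4}) = 3. Therefore the treewidth is 3.

Treewidth 3.
Bags: B1 = {a, b, d, g}  B2 = {b, c, d, g}  B3 = {b, d, f, g}  B4 = {b, d, e, g}
Tree: B1–B2, B2–B3, B3–B4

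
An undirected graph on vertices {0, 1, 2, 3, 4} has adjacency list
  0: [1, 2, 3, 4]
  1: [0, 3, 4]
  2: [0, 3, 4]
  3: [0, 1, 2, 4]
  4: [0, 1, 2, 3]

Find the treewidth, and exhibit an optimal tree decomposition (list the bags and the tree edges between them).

Treewidth 3.
One optimal decomposition is:
Bags: B1 = {0, 2, 3, 4}  B2 = {0, 1, 3, 4}
Tree: B1–B2

Every bag has size at most 4, so the width is 4 − 1 = 3 and tw(G) ≤ 3. Conversely, {0, 1, 3, 4} is a clique of size 4, and the vertices of any clique must share a bag in every tree decomposition; so some bag has ≥ 4 vertices and tw(G) ≥ 3. Combining the bounds, tw(G) = 3.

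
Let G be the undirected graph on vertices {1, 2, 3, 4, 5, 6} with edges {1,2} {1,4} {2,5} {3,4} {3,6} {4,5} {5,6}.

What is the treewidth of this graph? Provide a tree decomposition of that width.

Treewidth 2.
One optimal decomposition is:
Bags: B1 = {1, 2, 4}  B2 = {2, 4, 5}  B3 = {3, 4, 5}  B4 = {3, 5, 6}
Tree: B1–B2, B2–B3, B3–B4

The largest bag has 3 vertices, giving width 2; this decomposition certifies tw(G) ≤ 2. Since 1–2–5–4–1 is a cycle in G, G is not acyclic. Forests are exactly the graphs of treewidth ≤ 1, so tw(G) ≥ 2. The upper and lower bounds meet at 2, so that is the treewidth.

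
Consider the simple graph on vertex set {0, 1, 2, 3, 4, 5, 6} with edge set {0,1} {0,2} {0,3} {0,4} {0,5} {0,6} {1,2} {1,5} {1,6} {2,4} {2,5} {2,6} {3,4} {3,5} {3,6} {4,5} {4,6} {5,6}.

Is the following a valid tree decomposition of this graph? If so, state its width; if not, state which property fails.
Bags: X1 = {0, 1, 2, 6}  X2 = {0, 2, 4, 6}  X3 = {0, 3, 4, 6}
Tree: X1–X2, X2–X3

No — vertex 5 appears in no bag.

A tree decomposition must satisfy three properties: every vertex lies in some bag; for every edge, both endpoints lie together in some bag; and for every vertex, the bags containing it form a connected subtree. Here vertex 5 appears in no bag, so the decomposition is invalid.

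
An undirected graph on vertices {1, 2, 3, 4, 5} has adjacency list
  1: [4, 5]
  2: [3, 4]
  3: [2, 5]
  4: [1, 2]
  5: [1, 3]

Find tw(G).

A width-2 tree decomposition is:
Bags: B1 = {1, 4, 5}  B2 = {3, 4, 5}  B3 = {2, 3, 4}
Tree: B1–B2, B2–B3
Each bag holds 3 vertices, so the decomposition has width 2, which upper-bounds the treewidth. Since 4–1–5–3–2–4 is a cycle in G, G is not acyclic. Forests are exactly the graphs of treewidth ≤ 1, so tw(G) ≥ 2. Hence tw(G) = 2 exactly.

2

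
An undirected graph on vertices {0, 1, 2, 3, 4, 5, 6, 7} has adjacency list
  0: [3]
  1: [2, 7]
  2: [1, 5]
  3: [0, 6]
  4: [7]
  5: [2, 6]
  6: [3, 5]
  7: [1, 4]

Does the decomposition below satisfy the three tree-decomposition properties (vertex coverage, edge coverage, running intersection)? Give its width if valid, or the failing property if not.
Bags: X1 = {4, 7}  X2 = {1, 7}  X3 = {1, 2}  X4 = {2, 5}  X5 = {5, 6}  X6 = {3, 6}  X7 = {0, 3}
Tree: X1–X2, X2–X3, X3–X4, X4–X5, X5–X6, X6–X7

Checking the three conditions: (i) the bags cover all of {0, 1, 2, 3, 4, 5, 6, 7}; (ii) for each edge, some bag contains both endpoints; (iii) the bags containing any fixed vertex form a subtree. All hold, so the decomposition is valid with width 2 − 1 = 1.

Yes; width 1.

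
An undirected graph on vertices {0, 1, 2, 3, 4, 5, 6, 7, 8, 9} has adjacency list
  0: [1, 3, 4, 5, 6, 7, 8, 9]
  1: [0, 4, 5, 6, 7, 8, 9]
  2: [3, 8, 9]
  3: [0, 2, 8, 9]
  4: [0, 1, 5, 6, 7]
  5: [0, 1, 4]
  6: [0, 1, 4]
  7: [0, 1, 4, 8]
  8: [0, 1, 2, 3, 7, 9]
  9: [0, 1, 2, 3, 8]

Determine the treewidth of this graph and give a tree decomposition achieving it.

Every bag has size at most 4, so the width is 4 − 1 = 3 and tw(G) ≤ 3. For the lower bound, the 4 vertices {0, 1, 8, 9} are pairwise adjacent, and any tree decomposition puts a clique entirely inside one bag — forcing width ≥ 3. The upper and lower bounds meet at 3, so that is the treewidth.

Treewidth 3.
Bags: B1 = {0, 1, 4, 7}  B2 = {0, 1, 7, 8}  B3 = {0, 1, 8, 9}  B4 = {0, 3, 8, 9}  B5 = {0, 1, 4, 6}  B6 = {0, 1, 4, 5}  B7 = {2, 3, 8, 9}
Tree: B1–B2, B2–B3, B3–B4, B1–B5, B5–B6, B4–B7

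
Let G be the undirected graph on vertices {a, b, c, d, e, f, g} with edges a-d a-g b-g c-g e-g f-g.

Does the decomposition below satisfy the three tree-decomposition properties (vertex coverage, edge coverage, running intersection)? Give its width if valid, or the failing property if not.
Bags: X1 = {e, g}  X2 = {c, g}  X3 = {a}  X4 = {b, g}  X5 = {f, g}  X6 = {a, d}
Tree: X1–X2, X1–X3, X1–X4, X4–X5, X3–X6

A tree decomposition must satisfy three properties: every vertex lies in some bag; for every edge, both endpoints lie together in some bag; and for every vertex, the bags containing it form a connected subtree. Here edge (g,a) lies in no bag, so the decomposition is invalid.

No — edge (g,a) lies in no bag.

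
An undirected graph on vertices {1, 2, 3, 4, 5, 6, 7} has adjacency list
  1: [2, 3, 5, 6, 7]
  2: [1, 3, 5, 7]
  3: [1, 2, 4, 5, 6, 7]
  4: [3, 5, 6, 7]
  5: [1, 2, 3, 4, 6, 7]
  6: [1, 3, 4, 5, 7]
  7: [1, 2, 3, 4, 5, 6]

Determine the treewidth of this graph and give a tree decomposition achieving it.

Treewidth 4.
One such decomposition:
Bags: B1 = {1, 3, 5, 6, 7}  B2 = {3, 4, 5, 6, 7}  B3 = {1, 2, 3, 5, 7}
Tree: B1–B2, B1–B3

Every bag has size at most 5, so the width is 5 − 1 = 4 and tw(G) ≤ 4. On the other hand G contains the 5-clique {1, 2, 3, 5, 7}. A clique must lie in a single bag of any decomposition, so no decomposition can have width below 4. Combining the bounds, tw(G) = 4.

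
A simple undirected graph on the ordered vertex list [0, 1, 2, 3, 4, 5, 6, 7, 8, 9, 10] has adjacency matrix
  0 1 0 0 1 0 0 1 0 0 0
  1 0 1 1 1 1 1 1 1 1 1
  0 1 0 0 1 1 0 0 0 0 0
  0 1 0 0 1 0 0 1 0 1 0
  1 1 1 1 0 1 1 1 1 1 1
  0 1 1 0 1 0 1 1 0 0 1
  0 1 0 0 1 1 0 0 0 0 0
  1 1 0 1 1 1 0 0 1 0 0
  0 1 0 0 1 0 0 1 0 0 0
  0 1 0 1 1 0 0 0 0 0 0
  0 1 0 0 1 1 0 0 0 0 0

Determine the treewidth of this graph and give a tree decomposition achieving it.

Treewidth 3.
One optimal decomposition is:
Bags: B1 = {1, 4, 5, 10}  B2 = {1, 4, 5, 7}  B3 = {0, 1, 4, 7}  B4 = {1, 3, 4, 7}  B5 = {1, 4, 5, 6}  B6 = {1, 4, 7, 8}  B7 = {1, 3, 4, 9}  B8 = {1, 2, 4, 5}
Tree: B1–B2, B2–B3, B3–B4, B2–B5, B3–B6, B4–B7, B2–B8

The largest bag has 4 vertices, giving width 3; this decomposition certifies tw(G) ≤ 3. Conversely, {0, 1, 4, 7} is a clique of size 4, and the vertices of any clique must share a bag in every tree decomposition; so some bag has ≥ 4 vertices and tw(G) ≥ 3. Hence tw(G) = 3 exactly.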